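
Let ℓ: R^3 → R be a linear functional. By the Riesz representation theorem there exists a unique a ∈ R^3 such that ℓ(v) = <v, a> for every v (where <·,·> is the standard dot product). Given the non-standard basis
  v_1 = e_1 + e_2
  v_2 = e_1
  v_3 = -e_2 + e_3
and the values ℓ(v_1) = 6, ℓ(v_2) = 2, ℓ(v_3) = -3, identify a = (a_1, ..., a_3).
a = (2, 4, 1)

Write a = (a_1, ..., a_3) in the standard basis. For each basis vector v_i, ℓ(v_i) = <v_i, a> is a linear equation in the a_j's. Collect the n equations into a matrix system V a = ℓ, where row i of V is v_i (expressed in the standard basis). Since V is invertible (lower-triangular with 1s on the diagonal, up to permutation), solve by back-substitution:
  V =
[[1, 1, 0],
 [1, 0, 0],
 [0, -1, 1]]
  V a = (6, 2, -3)
Solving gives a = (2, 4, 1).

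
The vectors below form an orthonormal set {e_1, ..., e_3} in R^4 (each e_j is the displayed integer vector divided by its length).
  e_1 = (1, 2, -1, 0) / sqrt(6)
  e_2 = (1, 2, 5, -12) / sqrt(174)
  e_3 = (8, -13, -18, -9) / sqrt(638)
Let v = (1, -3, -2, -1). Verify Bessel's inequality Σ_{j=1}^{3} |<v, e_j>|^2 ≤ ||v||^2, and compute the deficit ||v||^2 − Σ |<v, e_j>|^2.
Σ |<v, e_j>|^2 = 163/11; ||v||^2 = 15; deficit = 2/11

Write each e_j = u_j / sqrt(<u_j, u_j>) where u_j is the displayed integer vector. Then <v, e_j> = <v, u_j> / sqrt(<u_j, u_j>), so |<v, e_j>|^2 = <v, u_j>^2 / <u_j, u_j>.
Coefficients: <v, e_1> = -3/sqrt(6), <v, e_2> = -3/sqrt(174), <v, e_3> = 92/sqrt(638).
Square and sum: Σ |<v, e_j>|^2 = 163/11.
Compute ||v||^2 = v·v = 15.
Deficit = 15 − 163/11 = 2/11 ≥ 0, confirming Bessel's inequality. (The deficit equals ||v − Σ <v,e_j> e_j||^2, the squared distance from v to span{e_j}.)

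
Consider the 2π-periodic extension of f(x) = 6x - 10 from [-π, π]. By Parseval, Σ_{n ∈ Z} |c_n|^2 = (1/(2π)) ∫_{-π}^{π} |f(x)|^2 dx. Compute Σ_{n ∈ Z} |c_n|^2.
Σ |c_n|^2 = 12π^2 + 100

Expand and integrate term by term over [-π, π]:
  ∫ (6x)^2 dx = 36·(2π^3/3); ∫ 2·6·(-10)·x dx = 0 (odd integrand); ∫ (-10)^2 dx = 100·2π.
So (1/(2π)) ∫_{-π}^{π} (6x - 10)^2 dx = 36π^2/3 + 100 = 12π^2 + 100.
Parseval ⇒ Σ |c_n|^2 = 12π^2 + 100.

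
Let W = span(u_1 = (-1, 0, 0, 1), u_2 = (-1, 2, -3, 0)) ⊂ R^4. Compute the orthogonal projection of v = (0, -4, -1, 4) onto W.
proj_W(v) = (-47/27, -28/27, 14/9, 61/27)

Set up U = [u_1 | ... | u_2] ∈ R^(4×2). The projector onto W = col(U) is P = U (U^T U)^(-1) U^T.
Compute U^T U =
  [2, 1]
  [1, 14],
and U^T v = (4, -5).
Solve U^T U · c = U^T v for the coefficients: c = (61/27, -14/27). The projection is proj_W(v) = U c.
Check: (v - proj_W(v)) · u_1 = 0  (should be 0).
Check: (v - proj_W(v)) · u_2 = 0  (should be 0).
Result: proj_W(v) = (-47/27, -28/27, 14/9, 61/27).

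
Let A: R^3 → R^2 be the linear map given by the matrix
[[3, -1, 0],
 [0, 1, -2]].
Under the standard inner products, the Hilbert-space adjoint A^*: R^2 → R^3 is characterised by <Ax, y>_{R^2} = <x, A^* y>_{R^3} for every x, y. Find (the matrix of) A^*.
A^* = A^T =
[[3, 0],
 [-1, 1],
 [0, -2]]

For real matrices with standard dot products, the defining identity <Ax, y> = <x, A^* y> gives (Ax)^T y = x^T (A^*) y, i.e. x^T A^T y = x^T (A^*) y. Since this holds for all x, y, we must have A^* = A^T. Therefore
A^* =
[[3, 0],
 [-1, 1],
 [0, -2]].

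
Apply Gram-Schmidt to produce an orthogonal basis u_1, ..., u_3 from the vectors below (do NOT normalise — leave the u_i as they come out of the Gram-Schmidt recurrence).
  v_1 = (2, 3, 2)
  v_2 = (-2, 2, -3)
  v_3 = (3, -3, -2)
Orthogonal basis:
  u_1 = (2, 3, 2)
  u_2 = (-26/17, 46/17, -43/17)
  u_3 = (65/21, -10/21, -50/21)

Apply the Gram-Schmidt recurrence
  u_1 = v_1
  u_i = v_i − Σ_{j<i} ((v_i · u_j) / (u_j · u_j)) · u_j.

Step by step this gives:
  u_1 = (2, 3, 2)
  u_2 = (-26/17, 46/17, -43/17)
  u_3 = (65/21, -10/21, -50/21)

Orthogonality check:
  u_2 · u_1 = 0 (should be 0)
  u_3 · u_1 = 0 (should be 0)
  u_3 · u_2 = 0 (should be 0)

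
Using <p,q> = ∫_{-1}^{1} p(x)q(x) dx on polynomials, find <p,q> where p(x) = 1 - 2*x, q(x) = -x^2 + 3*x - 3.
<p,q> = -32/3

Expand the product: p(x)·q(x) = 2*x^3 - 7*x^2 + 9*x - 3.
∫_{-1}^{1} of each monomial x^k gives [2/(k+1) if k even, 0 if k odd]. Integrating term-by-term (or equivalently evaluating the antiderivative F(x) = x^4/2 - 7*x^3/3 + 9*x^2/2 - 3*x at the endpoints):
  F(1) − F(−1) = -1/3 − (31/3) = -32/3.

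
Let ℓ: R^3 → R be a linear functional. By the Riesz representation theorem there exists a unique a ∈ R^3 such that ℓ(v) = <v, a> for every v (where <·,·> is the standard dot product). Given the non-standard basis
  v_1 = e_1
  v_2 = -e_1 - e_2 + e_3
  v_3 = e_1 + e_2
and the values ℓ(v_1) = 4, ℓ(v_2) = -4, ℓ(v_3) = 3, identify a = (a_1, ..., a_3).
a = (4, -1, -1)

Write a = (a_1, ..., a_3) in the standard basis. For each basis vector v_i, ℓ(v_i) = <v_i, a> is a linear equation in the a_j's. Collect the n equations into a matrix system V a = ℓ, where row i of V is v_i (expressed in the standard basis). Since V is invertible (lower-triangular with 1s on the diagonal, up to permutation), solve by back-substitution:
  V =
[[1, 0, 0],
 [-1, -1, 1],
 [1, 1, 0]]
  V a = (4, -4, 3)
Solving gives a = (4, -1, -1).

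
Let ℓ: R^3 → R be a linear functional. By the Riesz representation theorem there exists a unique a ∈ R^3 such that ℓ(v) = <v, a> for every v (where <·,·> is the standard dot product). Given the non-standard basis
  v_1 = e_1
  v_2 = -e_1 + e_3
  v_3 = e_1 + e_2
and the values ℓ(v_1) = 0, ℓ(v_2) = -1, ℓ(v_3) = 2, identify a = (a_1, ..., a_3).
a = (0, 2, -1)

Write a = (a_1, ..., a_3) in the standard basis. For each basis vector v_i, ℓ(v_i) = <v_i, a> is a linear equation in the a_j's. Collect the n equations into a matrix system V a = ℓ, where row i of V is v_i (expressed in the standard basis). Since V is invertible (lower-triangular with 1s on the diagonal, up to permutation), solve by back-substitution:
  V =
[[1, 0, 0],
 [-1, 0, 1],
 [1, 1, 0]]
  V a = (0, -1, 2)
Solving gives a = (0, 2, -1).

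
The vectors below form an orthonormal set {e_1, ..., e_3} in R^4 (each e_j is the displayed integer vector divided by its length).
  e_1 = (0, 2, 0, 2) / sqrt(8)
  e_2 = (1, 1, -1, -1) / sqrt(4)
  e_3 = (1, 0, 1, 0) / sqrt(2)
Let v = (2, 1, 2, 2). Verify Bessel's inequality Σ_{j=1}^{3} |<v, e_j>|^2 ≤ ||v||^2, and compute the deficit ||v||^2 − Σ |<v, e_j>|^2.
Σ |<v, e_j>|^2 = 51/4; ||v||^2 = 13; deficit = 1/4

Write each e_j = u_j / sqrt(<u_j, u_j>) where u_j is the displayed integer vector. Then <v, e_j> = <v, u_j> / sqrt(<u_j, u_j>), so |<v, e_j>|^2 = <v, u_j>^2 / <u_j, u_j>.
Coefficients: <v, e_1> = 6/sqrt(8), <v, e_2> = -1/sqrt(4), <v, e_3> = 4/sqrt(2).
Square and sum: Σ |<v, e_j>|^2 = 51/4.
Compute ||v||^2 = v·v = 13.
Deficit = 13 − 51/4 = 1/4 ≥ 0, confirming Bessel's inequality. (The deficit equals ||v − Σ <v,e_j> e_j||^2, the squared distance from v to span{e_j}.)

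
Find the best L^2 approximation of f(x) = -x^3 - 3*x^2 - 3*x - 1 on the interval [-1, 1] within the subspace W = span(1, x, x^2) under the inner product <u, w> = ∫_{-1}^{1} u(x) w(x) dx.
g(x) = -3*x^2 - 18*x/5 - 1

The best approximation g ∈ W is the orthogonal projection of f onto W. Writing g = a_0 + a_1 x + a_2 x^2, the coefficients solve the normal equations G · a = b where
  G_{ij} = <φ_i, φ_j> and b_i = <f, φ_i>, with φ_0 = 1, φ_1 = x, φ_2 = x^2.
G =
  [2, 0, 2/3]
  [0, 2/3, 0]
  [2/3, 0, 2/5],
b = (-4, -12/5, -28/15).
Solving gives a_0 = -1, a_1 = -18/5, a_2 = -3, so
  g(x) = -3*x^2 - 18*x/5 - 1.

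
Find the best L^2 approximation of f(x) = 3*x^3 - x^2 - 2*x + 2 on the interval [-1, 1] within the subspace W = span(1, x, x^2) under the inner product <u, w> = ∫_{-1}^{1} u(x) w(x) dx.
g(x) = -x^2 - x/5 + 2

The best approximation g ∈ W is the orthogonal projection of f onto W. Writing g = a_0 + a_1 x + a_2 x^2, the coefficients solve the normal equations G · a = b where
  G_{ij} = <φ_i, φ_j> and b_i = <f, φ_i>, with φ_0 = 1, φ_1 = x, φ_2 = x^2.
G =
  [2, 0, 2/3]
  [0, 2/3, 0]
  [2/3, 0, 2/5],
b = (10/3, -2/15, 14/15).
Solving gives a_0 = 2, a_1 = -1/5, a_2 = -1, so
  g(x) = -x^2 - x/5 + 2.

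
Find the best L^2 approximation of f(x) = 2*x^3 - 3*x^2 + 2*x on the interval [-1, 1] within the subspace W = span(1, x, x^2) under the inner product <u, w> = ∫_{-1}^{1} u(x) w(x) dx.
g(x) = -3*x^2 + 16*x/5

The best approximation g ∈ W is the orthogonal projection of f onto W. Writing g = a_0 + a_1 x + a_2 x^2, the coefficients solve the normal equations G · a = b where
  G_{ij} = <φ_i, φ_j> and b_i = <f, φ_i>, with φ_0 = 1, φ_1 = x, φ_2 = x^2.
G =
  [2, 0, 2/3]
  [0, 2/3, 0]
  [2/3, 0, 2/5],
b = (-2, 32/15, -6/5).
Solving gives a_0 = 0, a_1 = 16/5, a_2 = -3, so
  g(x) = -3*x^2 + 16*x/5.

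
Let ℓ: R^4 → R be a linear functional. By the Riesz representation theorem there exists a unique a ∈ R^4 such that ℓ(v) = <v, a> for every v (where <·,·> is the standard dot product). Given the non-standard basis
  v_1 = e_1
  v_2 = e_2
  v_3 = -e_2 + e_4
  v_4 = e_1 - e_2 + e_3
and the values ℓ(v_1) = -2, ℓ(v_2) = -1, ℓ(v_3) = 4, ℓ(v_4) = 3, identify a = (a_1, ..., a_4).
a = (-2, -1, 4, 3)

Write a = (a_1, ..., a_4) in the standard basis. For each basis vector v_i, ℓ(v_i) = <v_i, a> is a linear equation in the a_j's. Collect the n equations into a matrix system V a = ℓ, where row i of V is v_i (expressed in the standard basis). Since V is invertible (lower-triangular with 1s on the diagonal, up to permutation), solve by back-substitution:
  V =
[[1, 0, 0, 0],
 [0, 1, 0, 0],
 [0, -1, 0, 1],
 [1, -1, 1, 0]]
  V a = (-2, -1, 4, 3)
Solving gives a = (-2, -1, 4, 3).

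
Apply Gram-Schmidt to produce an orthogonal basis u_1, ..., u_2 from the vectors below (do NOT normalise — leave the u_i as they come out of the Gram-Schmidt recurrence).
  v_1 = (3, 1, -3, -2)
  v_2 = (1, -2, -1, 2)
Orthogonal basis:
  u_1 = (3, 1, -3, -2)
  u_2 = (1, -2, -1, 2)

Apply the Gram-Schmidt recurrence
  u_1 = v_1
  u_i = v_i − Σ_{j<i} ((v_i · u_j) / (u_j · u_j)) · u_j.

Step by step this gives:
  u_1 = (3, 1, -3, -2)
  u_2 = (1, -2, -1, 2)

Orthogonality check:
  u_2 · u_1 = 0 (should be 0)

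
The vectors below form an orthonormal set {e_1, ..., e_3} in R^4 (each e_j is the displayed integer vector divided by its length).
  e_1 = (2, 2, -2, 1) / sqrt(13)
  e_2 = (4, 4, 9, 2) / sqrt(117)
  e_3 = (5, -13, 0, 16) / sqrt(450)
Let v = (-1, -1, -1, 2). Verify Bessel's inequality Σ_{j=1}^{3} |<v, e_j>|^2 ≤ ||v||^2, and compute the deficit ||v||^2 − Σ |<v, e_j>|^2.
Σ |<v, e_j>|^2 = 5; ||v||^2 = 7; deficit = 2

Write each e_j = u_j / sqrt(<u_j, u_j>) where u_j is the displayed integer vector. Then <v, e_j> = <v, u_j> / sqrt(<u_j, u_j>), so |<v, e_j>|^2 = <v, u_j>^2 / <u_j, u_j>.
Coefficients: <v, e_1> = 0/sqrt(13), <v, e_2> = -13/sqrt(117), <v, e_3> = 40/sqrt(450).
Square and sum: Σ |<v, e_j>|^2 = 5.
Compute ||v||^2 = v·v = 7.
Deficit = 7 − 5 = 2 ≥ 0, confirming Bessel's inequality. (The deficit equals ||v − Σ <v,e_j> e_j||^2, the squared distance from v to span{e_j}.)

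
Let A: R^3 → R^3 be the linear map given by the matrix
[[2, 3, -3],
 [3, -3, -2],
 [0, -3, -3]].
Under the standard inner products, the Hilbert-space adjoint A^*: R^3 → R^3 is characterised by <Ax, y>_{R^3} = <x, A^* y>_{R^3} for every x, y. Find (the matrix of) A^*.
A^* = A^T =
[[2, 3, 0],
 [3, -3, -3],
 [-3, -2, -3]]

For real matrices with standard dot products, the defining identity <Ax, y> = <x, A^* y> gives (Ax)^T y = x^T (A^*) y, i.e. x^T A^T y = x^T (A^*) y. Since this holds for all x, y, we must have A^* = A^T. Therefore
A^* =
[[2, 3, 0],
 [3, -3, -3],
 [-3, -2, -3]].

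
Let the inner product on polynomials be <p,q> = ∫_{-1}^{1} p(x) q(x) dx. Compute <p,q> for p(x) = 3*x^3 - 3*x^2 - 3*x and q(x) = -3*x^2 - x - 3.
<p,q> = 52/5

Expand the product: p(x)·q(x) = -9*x^5 + 6*x^4 + 3*x^3 + 12*x^2 + 9*x.
∫_{-1}^{1} of each monomial x^k gives [2/(k+1) if k even, 0 if k odd]. Integrating term-by-term (or equivalently evaluating the antiderivative F(x) = -3*x^6/2 + 6*x^5/5 + 3*x^4/4 + 4*x^3 + 9*x^2/2 at the endpoints):
  F(1) − F(−1) = 179/20 − (-29/20) = 52/5.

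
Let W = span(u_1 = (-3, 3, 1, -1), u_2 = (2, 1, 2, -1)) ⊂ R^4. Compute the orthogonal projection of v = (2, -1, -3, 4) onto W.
proj_W(v) = (1, -31/10, -11/5, 3/2)

Set up U = [u_1 | ... | u_2] ∈ R^(4×2). The projector onto W = col(U) is P = U (U^T U)^(-1) U^T.
Compute U^T U =
  [20, 0]
  [0, 10],
and U^T v = (-16, -7).
Solve U^T U · c = U^T v for the coefficients: c = (-4/5, -7/10). The projection is proj_W(v) = U c.
Check: (v - proj_W(v)) · u_1 = 0  (should be 0).
Check: (v - proj_W(v)) · u_2 = 0  (should be 0).
Result: proj_W(v) = (1, -31/10, -11/5, 3/2).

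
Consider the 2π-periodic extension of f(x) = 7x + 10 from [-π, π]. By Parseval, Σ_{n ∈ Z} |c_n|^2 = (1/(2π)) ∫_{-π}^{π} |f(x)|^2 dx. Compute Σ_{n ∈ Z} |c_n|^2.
Σ |c_n|^2 = 49π^2/3 + 100

Expand and integrate term by term over [-π, π]:
  ∫ (7x)^2 dx = 49·(2π^3/3); ∫ 2·7·(10)·x dx = 0 (odd integrand); ∫ 10^2 dx = 100·2π.
So (1/(2π)) ∫_{-π}^{π} (7x + 10)^2 dx = 49π^2/3 + 100 = 49π^2/3 + 100.
Parseval ⇒ Σ |c_n|^2 = 49π^2/3 + 100.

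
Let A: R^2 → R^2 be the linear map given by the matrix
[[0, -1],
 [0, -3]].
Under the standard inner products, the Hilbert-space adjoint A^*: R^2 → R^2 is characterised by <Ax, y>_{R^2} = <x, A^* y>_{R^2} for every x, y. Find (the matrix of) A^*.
A^* = A^T =
[[0, 0],
 [-1, -3]]

For real matrices with standard dot products, the defining identity <Ax, y> = <x, A^* y> gives (Ax)^T y = x^T (A^*) y, i.e. x^T A^T y = x^T (A^*) y. Since this holds for all x, y, we must have A^* = A^T. Therefore
A^* =
[[0, 0],
 [-1, -3]].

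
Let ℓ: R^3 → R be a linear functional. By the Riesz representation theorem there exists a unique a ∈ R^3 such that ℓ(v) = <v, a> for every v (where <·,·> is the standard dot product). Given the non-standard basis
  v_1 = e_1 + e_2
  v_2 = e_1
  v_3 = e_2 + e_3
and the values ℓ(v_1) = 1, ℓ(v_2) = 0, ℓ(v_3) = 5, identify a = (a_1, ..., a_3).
a = (0, 1, 4)

Write a = (a_1, ..., a_3) in the standard basis. For each basis vector v_i, ℓ(v_i) = <v_i, a> is a linear equation in the a_j's. Collect the n equations into a matrix system V a = ℓ, where row i of V is v_i (expressed in the standard basis). Since V is invertible (lower-triangular with 1s on the diagonal, up to permutation), solve by back-substitution:
  V =
[[1, 1, 0],
 [1, 0, 0],
 [0, 1, 1]]
  V a = (1, 0, 5)
Solving gives a = (0, 1, 4).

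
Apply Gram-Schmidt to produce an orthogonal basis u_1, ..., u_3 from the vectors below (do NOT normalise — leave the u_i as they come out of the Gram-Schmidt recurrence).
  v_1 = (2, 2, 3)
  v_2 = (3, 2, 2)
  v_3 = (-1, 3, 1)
Orthogonal basis:
  u_1 = (2, 2, 3)
  u_2 = (19/17, 2/17, -14/17)
  u_3 = (-10/11, 25/11, -10/11)

Apply the Gram-Schmidt recurrence
  u_1 = v_1
  u_i = v_i − Σ_{j<i} ((v_i · u_j) / (u_j · u_j)) · u_j.

Step by step this gives:
  u_1 = (2, 2, 3)
  u_2 = (19/17, 2/17, -14/17)
  u_3 = (-10/11, 25/11, -10/11)

Orthogonality check:
  u_2 · u_1 = 0 (should be 0)
  u_3 · u_1 = 0 (should be 0)
  u_3 · u_2 = 0 (should be 0)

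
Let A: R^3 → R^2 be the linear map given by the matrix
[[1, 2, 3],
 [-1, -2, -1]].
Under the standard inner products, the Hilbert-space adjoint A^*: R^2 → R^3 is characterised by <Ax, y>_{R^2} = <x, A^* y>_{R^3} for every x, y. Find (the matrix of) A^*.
A^* = A^T =
[[1, -1],
 [2, -2],
 [3, -1]]

For real matrices with standard dot products, the defining identity <Ax, y> = <x, A^* y> gives (Ax)^T y = x^T (A^*) y, i.e. x^T A^T y = x^T (A^*) y. Since this holds for all x, y, we must have A^* = A^T. Therefore
A^* =
[[1, -1],
 [2, -2],
 [3, -1]].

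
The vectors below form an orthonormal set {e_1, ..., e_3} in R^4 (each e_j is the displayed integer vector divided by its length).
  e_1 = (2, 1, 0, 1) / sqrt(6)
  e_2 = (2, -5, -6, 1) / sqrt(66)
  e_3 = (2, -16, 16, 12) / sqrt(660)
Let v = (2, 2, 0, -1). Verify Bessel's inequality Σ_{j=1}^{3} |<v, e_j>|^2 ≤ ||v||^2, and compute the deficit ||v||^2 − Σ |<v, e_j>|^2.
Σ |<v, e_j>|^2 = 22/3; ||v||^2 = 9; deficit = 5/3

Write each e_j = u_j / sqrt(<u_j, u_j>) where u_j is the displayed integer vector. Then <v, e_j> = <v, u_j> / sqrt(<u_j, u_j>), so |<v, e_j>|^2 = <v, u_j>^2 / <u_j, u_j>.
Coefficients: <v, e_1> = 5/sqrt(6), <v, e_2> = -7/sqrt(66), <v, e_3> = -40/sqrt(660).
Square and sum: Σ |<v, e_j>|^2 = 22/3.
Compute ||v||^2 = v·v = 9.
Deficit = 9 − 22/3 = 5/3 ≥ 0, confirming Bessel's inequality. (The deficit equals ||v − Σ <v,e_j> e_j||^2, the squared distance from v to span{e_j}.)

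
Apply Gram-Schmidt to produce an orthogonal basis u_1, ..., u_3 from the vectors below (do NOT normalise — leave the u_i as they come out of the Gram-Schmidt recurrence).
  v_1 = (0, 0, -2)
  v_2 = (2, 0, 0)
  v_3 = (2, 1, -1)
Orthogonal basis:
  u_1 = (0, 0, -2)
  u_2 = (2, 0, 0)
  u_3 = (0, 1, 0)

Apply the Gram-Schmidt recurrence
  u_1 = v_1
  u_i = v_i − Σ_{j<i} ((v_i · u_j) / (u_j · u_j)) · u_j.

Step by step this gives:
  u_1 = (0, 0, -2)
  u_2 = (2, 0, 0)
  u_3 = (0, 1, 0)

Orthogonality check:
  u_2 · u_1 = 0 (should be 0)
  u_3 · u_1 = 0 (should be 0)
  u_3 · u_2 = 0 (should be 0)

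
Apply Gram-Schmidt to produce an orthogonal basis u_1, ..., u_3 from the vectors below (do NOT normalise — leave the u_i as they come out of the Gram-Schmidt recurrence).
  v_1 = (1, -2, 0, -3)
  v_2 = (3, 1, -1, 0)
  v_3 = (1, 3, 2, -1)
Orthogonal basis:
  u_1 = (1, -2, 0, -3)
  u_2 = (41/14, 8/7, -1, 3/14)
  u_3 = (5/153, 349/153, 364/153, -77/51)

Apply the Gram-Schmidt recurrence
  u_1 = v_1
  u_i = v_i − Σ_{j<i} ((v_i · u_j) / (u_j · u_j)) · u_j.

Step by step this gives:
  u_1 = (1, -2, 0, -3)
  u_2 = (41/14, 8/7, -1, 3/14)
  u_3 = (5/153, 349/153, 364/153, -77/51)

Orthogonality check:
  u_2 · u_1 = 0 (should be 0)
  u_3 · u_1 = 0 (should be 0)
  u_3 · u_2 = 0 (should be 0)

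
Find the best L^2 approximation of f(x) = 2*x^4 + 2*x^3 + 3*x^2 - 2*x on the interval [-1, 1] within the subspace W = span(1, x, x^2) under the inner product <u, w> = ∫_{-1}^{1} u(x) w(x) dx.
g(x) = 33*x^2/7 - 4*x/5 - 6/35

The best approximation g ∈ W is the orthogonal projection of f onto W. Writing g = a_0 + a_1 x + a_2 x^2, the coefficients solve the normal equations G · a = b where
  G_{ij} = <φ_i, φ_j> and b_i = <f, φ_i>, with φ_0 = 1, φ_1 = x, φ_2 = x^2.
G =
  [2, 0, 2/3]
  [0, 2/3, 0]
  [2/3, 0, 2/5],
b = (14/5, -8/15, 62/35).
Solving gives a_0 = -6/35, a_1 = -4/5, a_2 = 33/7, so
  g(x) = 33*x^2/7 - 4*x/5 - 6/35.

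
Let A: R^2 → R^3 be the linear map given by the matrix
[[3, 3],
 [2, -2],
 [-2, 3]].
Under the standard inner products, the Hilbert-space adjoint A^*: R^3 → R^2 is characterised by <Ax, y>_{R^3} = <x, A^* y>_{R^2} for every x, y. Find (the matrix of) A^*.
A^* = A^T =
[[3, 2, -2],
 [3, -2, 3]]

For real matrices with standard dot products, the defining identity <Ax, y> = <x, A^* y> gives (Ax)^T y = x^T (A^*) y, i.e. x^T A^T y = x^T (A^*) y. Since this holds for all x, y, we must have A^* = A^T. Therefore
A^* =
[[3, 2, -2],
 [3, -2, 3]].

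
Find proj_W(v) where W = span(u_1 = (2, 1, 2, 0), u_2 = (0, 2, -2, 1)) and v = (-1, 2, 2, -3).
proj_W(v) = (60/77, -8/77, 14/11, -19/77)

Set up U = [u_1 | ... | u_2] ∈ R^(4×2). The projector onto W = col(U) is P = U (U^T U)^(-1) U^T.
Compute U^T U =
  [9, -2]
  [-2, 9],
and U^T v = (4, -3).
Solve U^T U · c = U^T v for the coefficients: c = (30/77, -19/77). The projection is proj_W(v) = U c.
Check: (v - proj_W(v)) · u_1 = 0  (should be 0).
Check: (v - proj_W(v)) · u_2 = 0  (should be 0).
Result: proj_W(v) = (60/77, -8/77, 14/11, -19/77).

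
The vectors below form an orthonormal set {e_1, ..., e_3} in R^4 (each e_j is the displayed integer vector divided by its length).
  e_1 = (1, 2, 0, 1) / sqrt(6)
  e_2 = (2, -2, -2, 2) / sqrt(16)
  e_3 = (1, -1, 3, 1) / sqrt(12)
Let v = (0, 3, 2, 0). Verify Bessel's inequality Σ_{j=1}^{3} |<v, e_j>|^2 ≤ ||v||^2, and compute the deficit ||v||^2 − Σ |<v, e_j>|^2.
Σ |<v, e_j>|^2 = 13; ||v||^2 = 13; deficit = 0

Write each e_j = u_j / sqrt(<u_j, u_j>) where u_j is the displayed integer vector. Then <v, e_j> = <v, u_j> / sqrt(<u_j, u_j>), so |<v, e_j>|^2 = <v, u_j>^2 / <u_j, u_j>.
Coefficients: <v, e_1> = 6/sqrt(6), <v, e_2> = -10/sqrt(16), <v, e_3> = 3/sqrt(12).
Square and sum: Σ |<v, e_j>|^2 = 13.
Compute ||v||^2 = v·v = 13.
Deficit = 13 − 13 = 0 ≥ 0, confirming Bessel's inequality. (The deficit equals ||v − Σ <v,e_j> e_j||^2, the squared distance from v to span{e_j}.)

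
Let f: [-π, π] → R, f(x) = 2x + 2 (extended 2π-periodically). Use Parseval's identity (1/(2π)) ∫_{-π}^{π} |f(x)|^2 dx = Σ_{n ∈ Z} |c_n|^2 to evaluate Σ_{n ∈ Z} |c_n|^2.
Σ |c_n|^2 = 4π^2/3 + 4

Expand and integrate term by term over [-π, π]:
  ∫ (2x)^2 dx = 4·(2π^3/3); ∫ 2·2·(2)·x dx = 0 (odd integrand); ∫ 2^2 dx = 4·2π.
So (1/(2π)) ∫_{-π}^{π} (2x + 2)^2 dx = 4π^2/3 + 4 = 4π^2/3 + 4.
Parseval ⇒ Σ |c_n|^2 = 4π^2/3 + 4.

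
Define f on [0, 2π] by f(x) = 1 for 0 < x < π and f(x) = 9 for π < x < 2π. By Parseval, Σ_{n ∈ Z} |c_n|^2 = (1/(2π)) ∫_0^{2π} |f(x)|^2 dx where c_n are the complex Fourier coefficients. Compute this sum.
Σ |c_n|^2 = 41

Parseval equates the L^2 energy of f (normalised by 1/(2π)) with the ℓ^2 sum of its Fourier coefficients: (1/(2π)) ∫_0^{2π} |f|^2 = Σ |c_n|^2.
Compute the left side: (1/(2π)) [∫_0^π 1^2 dx + ∫_π^{2π} 9^2 dx] = (1/(2π)) · (1π + 81π) = (1 + 81)/2 = 41.
So Σ_{n ∈ Z} |c_n|^2 = 41.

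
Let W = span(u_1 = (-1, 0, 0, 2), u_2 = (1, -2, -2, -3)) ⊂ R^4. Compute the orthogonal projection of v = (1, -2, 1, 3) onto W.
proj_W(v) = (-43/41, -10/41, -10/41, 81/41)

Set up U = [u_1 | ... | u_2] ∈ R^(4×2). The projector onto W = col(U) is P = U (U^T U)^(-1) U^T.
Compute U^T U =
  [5, -7]
  [-7, 18],
and U^T v = (5, -6).
Solve U^T U · c = U^T v for the coefficients: c = (48/41, 5/41). The projection is proj_W(v) = U c.
Check: (v - proj_W(v)) · u_1 = 0  (should be 0).
Check: (v - proj_W(v)) · u_2 = 0  (should be 0).
Result: proj_W(v) = (-43/41, -10/41, -10/41, 81/41).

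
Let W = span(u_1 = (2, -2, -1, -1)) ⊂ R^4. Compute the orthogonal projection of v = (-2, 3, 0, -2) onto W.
proj_W(v) = (-8/5, 8/5, 4/5, 4/5)

Set up U = [u_1 | ... | u_1] ∈ R^(4×1). The projector onto W = col(U) is P = U (U^T U)^(-1) U^T.
Compute U^T U =
  [10],
and U^T v = (-8).
Solve U^T U · c = U^T v for the coefficients: c = (-4/5). The projection is proj_W(v) = U c.
Check: (v - proj_W(v)) · u_1 = 0  (should be 0).
Result: proj_W(v) = (-8/5, 8/5, 4/5, 4/5).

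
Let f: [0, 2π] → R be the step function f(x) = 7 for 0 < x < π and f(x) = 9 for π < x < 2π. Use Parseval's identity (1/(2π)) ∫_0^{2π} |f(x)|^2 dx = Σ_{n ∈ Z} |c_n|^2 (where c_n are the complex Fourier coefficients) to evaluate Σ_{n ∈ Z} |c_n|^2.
Σ |c_n|^2 = 65

Parseval equates the L^2 energy of f (normalised by 1/(2π)) with the ℓ^2 sum of its Fourier coefficients: (1/(2π)) ∫_0^{2π} |f|^2 = Σ |c_n|^2.
Compute the left side: (1/(2π)) [∫_0^π 7^2 dx + ∫_π^{2π} 9^2 dx] = (1/(2π)) · (49π + 81π) = (49 + 81)/2 = 65.
So Σ_{n ∈ Z} |c_n|^2 = 65.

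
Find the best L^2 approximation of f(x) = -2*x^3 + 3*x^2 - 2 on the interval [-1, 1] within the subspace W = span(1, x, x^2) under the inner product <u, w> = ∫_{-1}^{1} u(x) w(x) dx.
g(x) = 3*x^2 - 6*x/5 - 2

The best approximation g ∈ W is the orthogonal projection of f onto W. Writing g = a_0 + a_1 x + a_2 x^2, the coefficients solve the normal equations G · a = b where
  G_{ij} = <φ_i, φ_j> and b_i = <f, φ_i>, with φ_0 = 1, φ_1 = x, φ_2 = x^2.
G =
  [2, 0, 2/3]
  [0, 2/3, 0]
  [2/3, 0, 2/5],
b = (-2, -4/5, -2/15).
Solving gives a_0 = -2, a_1 = -6/5, a_2 = 3, so
  g(x) = 3*x^2 - 6*x/5 - 2.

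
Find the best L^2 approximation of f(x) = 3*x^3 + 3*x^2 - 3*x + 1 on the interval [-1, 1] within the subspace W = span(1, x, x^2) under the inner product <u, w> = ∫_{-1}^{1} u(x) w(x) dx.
g(x) = 3*x^2 - 6*x/5 + 1

The best approximation g ∈ W is the orthogonal projection of f onto W. Writing g = a_0 + a_1 x + a_2 x^2, the coefficients solve the normal equations G · a = b where
  G_{ij} = <φ_i, φ_j> and b_i = <f, φ_i>, with φ_0 = 1, φ_1 = x, φ_2 = x^2.
G =
  [2, 0, 2/3]
  [0, 2/3, 0]
  [2/3, 0, 2/5],
b = (4, -4/5, 28/15).
Solving gives a_0 = 1, a_1 = -6/5, a_2 = 3, so
  g(x) = 3*x^2 - 6*x/5 + 1.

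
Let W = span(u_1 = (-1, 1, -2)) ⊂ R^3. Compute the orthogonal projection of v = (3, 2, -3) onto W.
proj_W(v) = (-5/6, 5/6, -5/3)

Set up U = [u_1 | ... | u_1] ∈ R^(3×1). The projector onto W = col(U) is P = U (U^T U)^(-1) U^T.
Compute U^T U =
  [6],
and U^T v = (5).
Solve U^T U · c = U^T v for the coefficients: c = (5/6). The projection is proj_W(v) = U c.
Check: (v - proj_W(v)) · u_1 = 0  (should be 0).
Result: proj_W(v) = (-5/6, 5/6, -5/3).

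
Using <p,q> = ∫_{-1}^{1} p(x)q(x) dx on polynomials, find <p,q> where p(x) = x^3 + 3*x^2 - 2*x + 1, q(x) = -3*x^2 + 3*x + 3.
<p,q> = 18/5

Expand the product: p(x)·q(x) = -3*x^5 - 6*x^4 + 18*x^3 - 3*x + 3.
∫_{-1}^{1} of each monomial x^k gives [2/(k+1) if k even, 0 if k odd]. Integrating term-by-term (or equivalently evaluating the antiderivative F(x) = -x^6/2 - 6*x^5/5 + 9*x^4/2 - 3*x^2/2 + 3*x at the endpoints):
  F(1) − F(−1) = 43/10 − (7/10) = 18/5.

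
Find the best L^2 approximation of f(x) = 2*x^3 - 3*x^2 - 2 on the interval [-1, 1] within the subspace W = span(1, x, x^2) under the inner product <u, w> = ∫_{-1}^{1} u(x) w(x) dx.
g(x) = -3*x^2 + 6*x/5 - 2

The best approximation g ∈ W is the orthogonal projection of f onto W. Writing g = a_0 + a_1 x + a_2 x^2, the coefficients solve the normal equations G · a = b where
  G_{ij} = <φ_i, φ_j> and b_i = <f, φ_i>, with φ_0 = 1, φ_1 = x, φ_2 = x^2.
G =
  [2, 0, 2/3]
  [0, 2/3, 0]
  [2/3, 0, 2/5],
b = (-6, 4/5, -38/15).
Solving gives a_0 = -2, a_1 = 6/5, a_2 = -3, so
  g(x) = -3*x^2 + 6*x/5 - 2.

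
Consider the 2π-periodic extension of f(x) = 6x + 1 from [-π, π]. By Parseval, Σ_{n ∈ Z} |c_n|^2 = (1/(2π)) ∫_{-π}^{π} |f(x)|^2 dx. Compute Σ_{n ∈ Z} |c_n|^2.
Σ |c_n|^2 = 12π^2 + 1

Expand and integrate term by term over [-π, π]:
  ∫ (6x)^2 dx = 36·(2π^3/3); ∫ 2·6·(1)·x dx = 0 (odd integrand); ∫ 1^2 dx = 1·2π.
So (1/(2π)) ∫_{-π}^{π} (6x + 1)^2 dx = 36π^2/3 + 1 = 12π^2 + 1.
Parseval ⇒ Σ |c_n|^2 = 12π^2 + 1.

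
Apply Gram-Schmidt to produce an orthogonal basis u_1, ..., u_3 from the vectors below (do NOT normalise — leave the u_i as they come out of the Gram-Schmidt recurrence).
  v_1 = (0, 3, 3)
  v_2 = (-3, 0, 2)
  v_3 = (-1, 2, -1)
Orthogonal basis:
  u_1 = (0, 3, 3)
  u_2 = (-3, -1, 1)
  u_3 = (-1, 3/2, -3/2)

Apply the Gram-Schmidt recurrence
  u_1 = v_1
  u_i = v_i − Σ_{j<i} ((v_i · u_j) / (u_j · u_j)) · u_j.

Step by step this gives:
  u_1 = (0, 3, 3)
  u_2 = (-3, -1, 1)
  u_3 = (-1, 3/2, -3/2)

Orthogonality check:
  u_2 · u_1 = 0 (should be 0)
  u_3 · u_1 = 0 (should be 0)
  u_3 · u_2 = 0 (should be 0)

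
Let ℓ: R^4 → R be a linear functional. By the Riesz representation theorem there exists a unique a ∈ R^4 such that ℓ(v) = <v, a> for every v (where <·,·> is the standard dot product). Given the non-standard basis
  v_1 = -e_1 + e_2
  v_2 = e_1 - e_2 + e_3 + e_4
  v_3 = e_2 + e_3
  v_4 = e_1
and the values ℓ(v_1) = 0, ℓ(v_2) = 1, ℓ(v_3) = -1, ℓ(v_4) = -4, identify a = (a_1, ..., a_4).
a = (-4, -4, 3, -2)

Write a = (a_1, ..., a_4) in the standard basis. For each basis vector v_i, ℓ(v_i) = <v_i, a> is a linear equation in the a_j's. Collect the n equations into a matrix system V a = ℓ, where row i of V is v_i (expressed in the standard basis). Since V is invertible (lower-triangular with 1s on the diagonal, up to permutation), solve by back-substitution:
  V =
[[-1, 1, 0, 0],
 [1, -1, 1, 1],
 [0, 1, 1, 0],
 [1, 0, 0, 0]]
  V a = (0, 1, -1, -4)
Solving gives a = (-4, -4, 3, -2).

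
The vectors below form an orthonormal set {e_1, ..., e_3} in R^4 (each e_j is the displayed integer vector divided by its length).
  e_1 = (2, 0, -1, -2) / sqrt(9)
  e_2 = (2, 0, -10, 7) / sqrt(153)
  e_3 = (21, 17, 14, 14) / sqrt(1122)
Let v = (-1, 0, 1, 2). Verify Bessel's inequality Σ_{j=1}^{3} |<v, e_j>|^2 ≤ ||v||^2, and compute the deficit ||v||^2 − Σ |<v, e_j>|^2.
Σ |<v, e_j>|^2 = 129/22; ||v||^2 = 6; deficit = 3/22

Write each e_j = u_j / sqrt(<u_j, u_j>) where u_j is the displayed integer vector. Then <v, e_j> = <v, u_j> / sqrt(<u_j, u_j>), so |<v, e_j>|^2 = <v, u_j>^2 / <u_j, u_j>.
Coefficients: <v, e_1> = -7/sqrt(9), <v, e_2> = 2/sqrt(153), <v, e_3> = 21/sqrt(1122).
Square and sum: Σ |<v, e_j>|^2 = 129/22.
Compute ||v||^2 = v·v = 6.
Deficit = 6 − 129/22 = 3/22 ≥ 0, confirming Bessel's inequality. (The deficit equals ||v − Σ <v,e_j> e_j||^2, the squared distance from v to span{e_j}.)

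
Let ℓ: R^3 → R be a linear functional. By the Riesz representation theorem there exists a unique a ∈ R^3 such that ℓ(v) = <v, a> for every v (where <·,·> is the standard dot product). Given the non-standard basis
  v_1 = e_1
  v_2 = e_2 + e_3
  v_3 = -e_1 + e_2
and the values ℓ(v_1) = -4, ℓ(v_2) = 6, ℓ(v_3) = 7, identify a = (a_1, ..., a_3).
a = (-4, 3, 3)

Write a = (a_1, ..., a_3) in the standard basis. For each basis vector v_i, ℓ(v_i) = <v_i, a> is a linear equation in the a_j's. Collect the n equations into a matrix system V a = ℓ, where row i of V is v_i (expressed in the standard basis). Since V is invertible (lower-triangular with 1s on the diagonal, up to permutation), solve by back-substitution:
  V =
[[1, 0, 0],
 [0, 1, 1],
 [-1, 1, 0]]
  V a = (-4, 6, 7)
Solving gives a = (-4, 3, 3).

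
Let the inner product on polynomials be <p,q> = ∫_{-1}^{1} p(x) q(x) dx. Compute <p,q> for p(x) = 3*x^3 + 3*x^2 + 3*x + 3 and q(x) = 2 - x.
<p,q> = 64/5

Expand the product: p(x)·q(x) = -3*x^4 + 3*x^3 + 3*x^2 + 3*x + 6.
∫_{-1}^{1} of each monomial x^k gives [2/(k+1) if k even, 0 if k odd]. Integrating term-by-term (or equivalently evaluating the antiderivative F(x) = -3*x^5/5 + 3*x^4/4 + x^3 + 3*x^2/2 + 6*x at the endpoints):
  F(1) − F(−1) = 173/20 − (-83/20) = 64/5.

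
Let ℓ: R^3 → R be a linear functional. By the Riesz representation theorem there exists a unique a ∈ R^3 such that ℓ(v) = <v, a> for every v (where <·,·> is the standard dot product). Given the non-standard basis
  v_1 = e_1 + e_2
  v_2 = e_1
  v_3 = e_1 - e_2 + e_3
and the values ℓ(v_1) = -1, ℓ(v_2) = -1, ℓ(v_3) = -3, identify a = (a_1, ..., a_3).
a = (-1, 0, -2)

Write a = (a_1, ..., a_3) in the standard basis. For each basis vector v_i, ℓ(v_i) = <v_i, a> is a linear equation in the a_j's. Collect the n equations into a matrix system V a = ℓ, where row i of V is v_i (expressed in the standard basis). Since V is invertible (lower-triangular with 1s on the diagonal, up to permutation), solve by back-substitution:
  V =
[[1, 1, 0],
 [1, 0, 0],
 [1, -1, 1]]
  V a = (-1, -1, -3)
Solving gives a = (-1, 0, -2).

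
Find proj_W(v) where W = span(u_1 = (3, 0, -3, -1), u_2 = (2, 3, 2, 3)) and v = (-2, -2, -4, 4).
proj_W(v) = (-114/485, -324/485, -318/485, -358/485)

Set up U = [u_1 | ... | u_2] ∈ R^(4×2). The projector onto W = col(U) is P = U (U^T U)^(-1) U^T.
Compute U^T U =
  [19, -3]
  [-3, 26],
and U^T v = (2, -6).
Solve U^T U · c = U^T v for the coefficients: c = (34/485, -108/485). The projection is proj_W(v) = U c.
Check: (v - proj_W(v)) · u_1 = 0  (should be 0).
Check: (v - proj_W(v)) · u_2 = 0  (should be 0).
Result: proj_W(v) = (-114/485, -324/485, -318/485, -358/485).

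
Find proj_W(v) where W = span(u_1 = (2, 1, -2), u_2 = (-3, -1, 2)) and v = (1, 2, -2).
proj_W(v) = (1, 6/5, -12/5)

Set up U = [u_1 | ... | u_2] ∈ R^(3×2). The projector onto W = col(U) is P = U (U^T U)^(-1) U^T.
Compute U^T U =
  [9, -11]
  [-11, 14],
and U^T v = (8, -9).
Solve U^T U · c = U^T v for the coefficients: c = (13/5, 7/5). The projection is proj_W(v) = U c.
Check: (v - proj_W(v)) · u_1 = 0  (should be 0).
Check: (v - proj_W(v)) · u_2 = 0  (should be 0).
Result: proj_W(v) = (1, 6/5, -12/5).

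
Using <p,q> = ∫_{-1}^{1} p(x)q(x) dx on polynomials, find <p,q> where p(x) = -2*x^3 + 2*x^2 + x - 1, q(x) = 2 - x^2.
<p,q> = -22/15

Expand the product: p(x)·q(x) = 2*x^5 - 2*x^4 - 5*x^3 + 5*x^2 + 2*x - 2.
∫_{-1}^{1} of each monomial x^k gives [2/(k+1) if k even, 0 if k odd]. Integrating term-by-term (or equivalently evaluating the antiderivative F(x) = x^6/3 - 2*x^5/5 - 5*x^4/4 + 5*x^3/3 + x^2 - 2*x at the endpoints):
  F(1) − F(−1) = -13/20 − (49/60) = -22/15.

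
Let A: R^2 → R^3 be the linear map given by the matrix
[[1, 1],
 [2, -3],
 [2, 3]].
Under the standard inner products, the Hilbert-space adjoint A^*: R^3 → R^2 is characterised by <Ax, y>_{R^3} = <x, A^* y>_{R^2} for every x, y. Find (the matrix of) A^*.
A^* = A^T =
[[1, 2, 2],
 [1, -3, 3]]

For real matrices with standard dot products, the defining identity <Ax, y> = <x, A^* y> gives (Ax)^T y = x^T (A^*) y, i.e. x^T A^T y = x^T (A^*) y. Since this holds for all x, y, we must have A^* = A^T. Therefore
A^* =
[[1, 2, 2],
 [1, -3, 3]].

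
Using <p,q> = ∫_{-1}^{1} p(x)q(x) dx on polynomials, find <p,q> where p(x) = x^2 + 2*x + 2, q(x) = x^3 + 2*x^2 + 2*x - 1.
<p,q> = 34/15

Expand the product: p(x)·q(x) = x^5 + 4*x^4 + 8*x^3 + 7*x^2 + 2*x - 2.
∫_{-1}^{1} of each monomial x^k gives [2/(k+1) if k even, 0 if k odd]. Integrating term-by-term (or equivalently evaluating the antiderivative F(x) = x^6/6 + 4*x^5/5 + 2*x^4 + 7*x^3/3 + x^2 - 2*x at the endpoints):
  F(1) − F(−1) = 43/10 − (61/30) = 34/15.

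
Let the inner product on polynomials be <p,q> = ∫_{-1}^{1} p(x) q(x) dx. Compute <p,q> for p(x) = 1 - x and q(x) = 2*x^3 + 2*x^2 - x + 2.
<p,q> = 26/5

Expand the product: p(x)·q(x) = -2*x^4 + 3*x^2 - 3*x + 2.
∫_{-1}^{1} of each monomial x^k gives [2/(k+1) if k even, 0 if k odd]. Integrating term-by-term (or equivalently evaluating the antiderivative F(x) = -2*x^5/5 + x^3 - 3*x^2/2 + 2*x at the endpoints):
  F(1) − F(−1) = 11/10 − (-41/10) = 26/5.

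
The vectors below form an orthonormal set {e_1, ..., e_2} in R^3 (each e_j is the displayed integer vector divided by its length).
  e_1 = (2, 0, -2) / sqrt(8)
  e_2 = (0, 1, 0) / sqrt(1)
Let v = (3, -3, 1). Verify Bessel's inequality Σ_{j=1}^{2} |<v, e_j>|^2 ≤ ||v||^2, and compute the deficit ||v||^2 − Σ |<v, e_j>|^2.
Σ |<v, e_j>|^2 = 11; ||v||^2 = 19; deficit = 8

Write each e_j = u_j / sqrt(<u_j, u_j>) where u_j is the displayed integer vector. Then <v, e_j> = <v, u_j> / sqrt(<u_j, u_j>), so |<v, e_j>|^2 = <v, u_j>^2 / <u_j, u_j>.
Coefficients: <v, e_1> = 4/sqrt(8), <v, e_2> = -3/sqrt(1).
Square and sum: Σ |<v, e_j>|^2 = 11.
Compute ||v||^2 = v·v = 19.
Deficit = 19 − 11 = 8 ≥ 0, confirming Bessel's inequality. (The deficit equals ||v − Σ <v,e_j> e_j||^2, the squared distance from v to span{e_j}.)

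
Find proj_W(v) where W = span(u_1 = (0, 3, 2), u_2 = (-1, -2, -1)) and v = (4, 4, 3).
proj_W(v) = (51/14, 33/7, 27/14)

Set up U = [u_1 | ... | u_2] ∈ R^(3×2). The projector onto W = col(U) is P = U (U^T U)^(-1) U^T.
Compute U^T U =
  [13, -8]
  [-8, 6],
and U^T v = (18, -15).
Solve U^T U · c = U^T v for the coefficients: c = (-6/7, -51/14). The projection is proj_W(v) = U c.
Check: (v - proj_W(v)) · u_1 = 0  (should be 0).
Check: (v - proj_W(v)) · u_2 = 0  (should be 0).
Result: proj_W(v) = (51/14, 33/7, 27/14).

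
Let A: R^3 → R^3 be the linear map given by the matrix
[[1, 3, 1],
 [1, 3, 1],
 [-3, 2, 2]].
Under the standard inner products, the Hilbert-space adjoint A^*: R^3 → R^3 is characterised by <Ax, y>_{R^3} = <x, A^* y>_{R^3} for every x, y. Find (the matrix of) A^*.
A^* = A^T =
[[1, 1, -3],
 [3, 3, 2],
 [1, 1, 2]]

For real matrices with standard dot products, the defining identity <Ax, y> = <x, A^* y> gives (Ax)^T y = x^T (A^*) y, i.e. x^T A^T y = x^T (A^*) y. Since this holds for all x, y, we must have A^* = A^T. Therefore
A^* =
[[1, 1, -3],
 [3, 3, 2],
 [1, 1, 2]].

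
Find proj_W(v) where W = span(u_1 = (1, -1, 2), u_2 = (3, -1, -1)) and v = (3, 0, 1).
proj_W(v) = (153/62, -77/62, 20/31)

Set up U = [u_1 | ... | u_2] ∈ R^(3×2). The projector onto W = col(U) is P = U (U^T U)^(-1) U^T.
Compute U^T U =
  [6, 2]
  [2, 11],
and U^T v = (5, 8).
Solve U^T U · c = U^T v for the coefficients: c = (39/62, 19/31). The projection is proj_W(v) = U c.
Check: (v - proj_W(v)) · u_1 = 0  (should be 0).
Check: (v - proj_W(v)) · u_2 = 0  (should be 0).
Result: proj_W(v) = (153/62, -77/62, 20/31).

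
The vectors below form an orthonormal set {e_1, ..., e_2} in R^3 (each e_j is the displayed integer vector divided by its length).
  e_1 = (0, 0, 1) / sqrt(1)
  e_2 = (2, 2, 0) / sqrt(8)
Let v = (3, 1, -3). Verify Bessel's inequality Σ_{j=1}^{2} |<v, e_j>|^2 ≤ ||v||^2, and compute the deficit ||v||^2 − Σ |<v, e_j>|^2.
Σ |<v, e_j>|^2 = 17; ||v||^2 = 19; deficit = 2

Write each e_j = u_j / sqrt(<u_j, u_j>) where u_j is the displayed integer vector. Then <v, e_j> = <v, u_j> / sqrt(<u_j, u_j>), so |<v, e_j>|^2 = <v, u_j>^2 / <u_j, u_j>.
Coefficients: <v, e_1> = -3/sqrt(1), <v, e_2> = 8/sqrt(8).
Square and sum: Σ |<v, e_j>|^2 = 17.
Compute ||v||^2 = v·v = 19.
Deficit = 19 − 17 = 2 ≥ 0, confirming Bessel's inequality. (The deficit equals ||v − Σ <v,e_j> e_j||^2, the squared distance from v to span{e_j}.)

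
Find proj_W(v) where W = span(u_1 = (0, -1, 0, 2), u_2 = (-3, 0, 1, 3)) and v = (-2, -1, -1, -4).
proj_W(v) = (-21/59, 91/59, 7/59, -161/59)

Set up U = [u_1 | ... | u_2] ∈ R^(4×2). The projector onto W = col(U) is P = U (U^T U)^(-1) U^T.
Compute U^T U =
  [5, 6]
  [6, 19],
and U^T v = (-7, -7).
Solve U^T U · c = U^T v for the coefficients: c = (-91/59, 7/59). The projection is proj_W(v) = U c.
Check: (v - proj_W(v)) · u_1 = 0  (should be 0).
Check: (v - proj_W(v)) · u_2 = 0  (should be 0).
Result: proj_W(v) = (-21/59, 91/59, 7/59, -161/59).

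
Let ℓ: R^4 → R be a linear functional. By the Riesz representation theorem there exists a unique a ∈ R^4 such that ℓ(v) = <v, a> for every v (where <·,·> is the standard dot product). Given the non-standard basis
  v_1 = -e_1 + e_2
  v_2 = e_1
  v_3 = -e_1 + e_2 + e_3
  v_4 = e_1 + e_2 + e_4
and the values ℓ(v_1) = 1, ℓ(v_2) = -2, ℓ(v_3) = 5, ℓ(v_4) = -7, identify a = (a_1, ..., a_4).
a = (-2, -1, 4, -4)

Write a = (a_1, ..., a_4) in the standard basis. For each basis vector v_i, ℓ(v_i) = <v_i, a> is a linear equation in the a_j's. Collect the n equations into a matrix system V a = ℓ, where row i of V is v_i (expressed in the standard basis). Since V is invertible (lower-triangular with 1s on the diagonal, up to permutation), solve by back-substitution:
  V =
[[-1, 1, 0, 0],
 [1, 0, 0, 0],
 [-1, 1, 1, 0],
 [1, 1, 0, 1]]
  V a = (1, -2, 5, -7)
Solving gives a = (-2, -1, 4, -4).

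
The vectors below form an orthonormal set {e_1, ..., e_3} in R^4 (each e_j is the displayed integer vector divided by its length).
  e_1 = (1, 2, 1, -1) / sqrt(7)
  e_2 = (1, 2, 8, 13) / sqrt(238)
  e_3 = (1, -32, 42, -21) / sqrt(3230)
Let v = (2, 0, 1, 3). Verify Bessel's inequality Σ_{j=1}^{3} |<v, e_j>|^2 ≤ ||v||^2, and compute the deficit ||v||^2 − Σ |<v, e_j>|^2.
Σ |<v, e_j>|^2 = 51/5; ||v||^2 = 14; deficit = 19/5

Write each e_j = u_j / sqrt(<u_j, u_j>) where u_j is the displayed integer vector. Then <v, e_j> = <v, u_j> / sqrt(<u_j, u_j>), so |<v, e_j>|^2 = <v, u_j>^2 / <u_j, u_j>.
Coefficients: <v, e_1> = 0/sqrt(7), <v, e_2> = 49/sqrt(238), <v, e_3> = -19/sqrt(3230).
Square and sum: Σ |<v, e_j>|^2 = 51/5.
Compute ||v||^2 = v·v = 14.
Deficit = 14 − 51/5 = 19/5 ≥ 0, confirming Bessel's inequality. (The deficit equals ||v − Σ <v,e_j> e_j||^2, the squared distance from v to span{e_j}.)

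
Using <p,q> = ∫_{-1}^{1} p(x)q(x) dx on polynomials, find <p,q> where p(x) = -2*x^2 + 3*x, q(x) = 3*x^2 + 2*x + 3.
<p,q> = -12/5

Expand the product: p(x)·q(x) = -6*x^4 + 5*x^3 + 9*x.
∫_{-1}^{1} of each monomial x^k gives [2/(k+1) if k even, 0 if k odd]. Integrating term-by-term (or equivalently evaluating the antiderivative F(x) = -6*x^5/5 + 5*x^4/4 + 9*x^2/2 at the endpoints):
  F(1) − F(−1) = 91/20 − (139/20) = -12/5.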